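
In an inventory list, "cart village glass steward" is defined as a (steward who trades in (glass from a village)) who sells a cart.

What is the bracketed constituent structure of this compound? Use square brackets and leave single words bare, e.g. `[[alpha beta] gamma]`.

[cart [[village glass] steward]]

At the top level: head "steward" (specifically "village glass steward"); modifier "cart".
Within "village glass steward", the head is "steward" and the modifier is "village glass".
Within "village glass", the head is "glass" and the modifier is "village".
Assembled: [cart [[village glass] steward]].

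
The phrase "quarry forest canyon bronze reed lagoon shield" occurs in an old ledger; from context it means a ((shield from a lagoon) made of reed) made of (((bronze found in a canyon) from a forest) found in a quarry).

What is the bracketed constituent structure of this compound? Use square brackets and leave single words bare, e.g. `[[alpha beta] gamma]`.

[[quarry [forest [canyon bronze]]] [reed [lagoon shield]]]

The outermost head in the paraphrase is "shield" (specifically "reed lagoon shield"), modified by "quarry forest canyon bronze".
"quarry forest canyon bronze" → head "bronze" (specifically "forest canyon bronze"), modifier "quarry".
"forest canyon bronze" → head "bronze" (specifically "canyon bronze"), modifier "forest".
"canyon bronze" → head "bronze", modifier "canyon".
"reed lagoon shield" → head "shield" (specifically "lagoon shield"), modifier "reed".
"lagoon shield" → head "shield", modifier "lagoon".
Assembled: [[quarry [forest [canyon bronze]]] [reed [lagoon shield]]].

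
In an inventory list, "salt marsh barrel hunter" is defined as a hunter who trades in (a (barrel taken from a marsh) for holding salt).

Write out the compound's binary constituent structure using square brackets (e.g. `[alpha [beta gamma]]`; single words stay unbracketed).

[[salt [marsh barrel]] hunter]

Whole compound: head "hunter", modifier "salt marsh barrel".
Inside "salt marsh barrel": head "barrel" (specifically "marsh barrel"), modifier "salt".
Inside "marsh barrel": head "barrel", modifier "marsh".
Assembled: [[salt [marsh barrel]] hunter].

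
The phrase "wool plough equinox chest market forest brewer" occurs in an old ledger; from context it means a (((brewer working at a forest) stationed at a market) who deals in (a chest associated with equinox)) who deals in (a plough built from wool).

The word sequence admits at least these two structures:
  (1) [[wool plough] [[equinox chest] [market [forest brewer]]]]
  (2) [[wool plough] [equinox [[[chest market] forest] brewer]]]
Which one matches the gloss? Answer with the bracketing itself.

The paraphrase's head is the "brewer" part ("equinox chest market forest brewer"); its modifier is "wool plough".
That top-level split, carried through the inner groups, gives [[wool plough] [[equinox chest] [market [forest brewer]]]].

[[wool plough] [[equinox chest] [market [forest brewer]]]]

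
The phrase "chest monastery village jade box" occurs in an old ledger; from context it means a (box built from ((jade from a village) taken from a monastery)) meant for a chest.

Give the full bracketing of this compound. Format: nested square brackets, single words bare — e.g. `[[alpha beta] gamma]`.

[chest [[monastery [village jade]] box]]

The outermost head in the paraphrase is "box" (specifically "monastery village jade box"), modified by "chest".
Within "monastery village jade box", the head is "box" and the modifier is "monastery village jade".
Within "monastery village jade", the head is "jade" (specifically "village jade") and the modifier is "monastery".
Within "village jade", the head is "jade" and the modifier is "village".
Putting it together: [chest [[monastery [village jade]] box]].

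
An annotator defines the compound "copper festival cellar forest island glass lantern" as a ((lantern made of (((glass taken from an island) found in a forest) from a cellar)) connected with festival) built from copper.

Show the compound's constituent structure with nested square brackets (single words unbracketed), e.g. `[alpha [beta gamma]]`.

[copper [festival [[cellar [forest [island glass]]] lantern]]]

The outermost head in the paraphrase is "lantern" (specifically "festival cellar forest island glass lantern"), modified by "copper".
"festival cellar forest island glass lantern" → head "lantern" (specifically "cellar forest island glass lantern"), modifier "festival".
"cellar forest island glass lantern" → head "lantern", modifier "cellar forest island glass".
"cellar forest island glass" → head "glass" (specifically "forest island glass"), modifier "cellar".
"forest island glass" → head "glass" (specifically "island glass"), modifier "forest".
"island glass" → head "glass", modifier "island".
Assembled: [copper [festival [[cellar [forest [island glass]]] lantern]]].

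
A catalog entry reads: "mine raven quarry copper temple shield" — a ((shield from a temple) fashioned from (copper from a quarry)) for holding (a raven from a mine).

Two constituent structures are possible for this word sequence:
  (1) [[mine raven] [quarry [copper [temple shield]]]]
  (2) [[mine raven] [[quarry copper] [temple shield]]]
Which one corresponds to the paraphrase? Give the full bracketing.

The paraphrase's head is the "shield" part ("quarry copper temple shield"); its modifier is "mine raven".
That top-level split, carried through the inner groups, gives [[mine raven] [[quarry copper] [temple shield]]].

[[mine raven] [[quarry copper] [temple shield]]]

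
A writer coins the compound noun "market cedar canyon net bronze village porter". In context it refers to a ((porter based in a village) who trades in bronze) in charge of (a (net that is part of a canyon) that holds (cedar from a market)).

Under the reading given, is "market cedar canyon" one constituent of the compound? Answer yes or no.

no

The top-level split is [market cedar canyon net] [bronze village porter]; the full structure is [[[market cedar] [canyon net]] [bronze [village porter]]].
"market cedar canyon" straddles a constituent boundary, so it is not a single unit.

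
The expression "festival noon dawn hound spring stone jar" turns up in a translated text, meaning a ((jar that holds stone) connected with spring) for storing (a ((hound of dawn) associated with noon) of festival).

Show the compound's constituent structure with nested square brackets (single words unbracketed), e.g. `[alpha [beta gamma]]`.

At the top level: head "jar" (specifically "spring stone jar"); modifier "festival noon dawn hound".
"festival noon dawn hound" → head "hound" (specifically "noon dawn hound"), modifier "festival".
"noon dawn hound" → head "hound" (specifically "dawn hound"), modifier "noon".
"dawn hound" → head "hound", modifier "dawn".
"spring stone jar" → head "jar" (specifically "stone jar"), modifier "spring".
"stone jar" → head "jar", modifier "stone".
Assembled: [[festival [noon [dawn hound]]] [spring [stone jar]]].

[[festival [noon [dawn hound]]] [spring [stone jar]]]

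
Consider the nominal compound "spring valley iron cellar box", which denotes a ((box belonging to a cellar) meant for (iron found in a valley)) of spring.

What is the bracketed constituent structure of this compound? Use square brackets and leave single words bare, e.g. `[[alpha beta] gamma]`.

Whole compound: head "box" (specifically "valley iron cellar box"), modifier "spring".
Within "valley iron cellar box", the head is "box" (specifically "cellar box") and the modifier is "valley iron".
Within "valley iron", the head is "iron" and the modifier is "valley".
Within "cellar box", the head is "box" and the modifier is "cellar".
So the structure is [spring [[valley iron] [cellar box]]].

[spring [[valley iron] [cellar box]]]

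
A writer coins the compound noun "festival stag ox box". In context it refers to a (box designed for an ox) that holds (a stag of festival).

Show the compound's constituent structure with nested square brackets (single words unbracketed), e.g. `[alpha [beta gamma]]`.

The outermost head in the paraphrase is "box" (specifically "ox box"), modified by "festival stag".
Within "festival stag", the head is "stag" and the modifier is "festival".
Within "ox box", the head is "box" and the modifier is "ox".
So the structure is [[festival stag] [ox box]].

[[festival stag] [ox box]]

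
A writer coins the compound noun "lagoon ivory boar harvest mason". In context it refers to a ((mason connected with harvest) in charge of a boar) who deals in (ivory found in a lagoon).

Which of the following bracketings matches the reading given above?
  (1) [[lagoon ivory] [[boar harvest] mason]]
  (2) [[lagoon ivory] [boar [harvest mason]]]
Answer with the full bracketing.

The paraphrase's head is the "mason" part ("boar harvest mason"); its modifier is "lagoon ivory".
That top-level split, carried through the inner groups, gives [[lagoon ivory] [boar [harvest mason]]].

[[lagoon ivory] [boar [harvest mason]]]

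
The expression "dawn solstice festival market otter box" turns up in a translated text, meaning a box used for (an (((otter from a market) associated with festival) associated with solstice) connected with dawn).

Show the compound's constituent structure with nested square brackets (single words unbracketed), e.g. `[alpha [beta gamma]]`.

The outermost head in the paraphrase is "box", modified by "dawn solstice festival market otter".
Within "dawn solstice festival market otter", the head is "otter" (specifically "solstice festival market otter") and the modifier is "dawn".
Within "solstice festival market otter", the head is "otter" (specifically "festival market otter") and the modifier is "solstice".
Within "festival market otter", the head is "otter" (specifically "market otter") and the modifier is "festival".
Within "market otter", the head is "otter" and the modifier is "market".
Putting it together: [[dawn [solstice [festival [market otter]]]] box].

[[dawn [solstice [festival [market otter]]]] box]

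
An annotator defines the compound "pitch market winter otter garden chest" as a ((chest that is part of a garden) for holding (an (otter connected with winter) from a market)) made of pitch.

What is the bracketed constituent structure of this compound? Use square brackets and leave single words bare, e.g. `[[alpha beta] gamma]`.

The outermost head in the paraphrase is "chest" (specifically "market winter otter garden chest"), modified by "pitch".
Within "market winter otter garden chest", the head is "chest" (specifically "garden chest") and the modifier is "market winter otter".
Within "market winter otter", the head is "otter" (specifically "winter otter") and the modifier is "market".
Within "winter otter", the head is "otter" and the modifier is "winter".
Within "garden chest", the head is "chest" and the modifier is "garden".
Putting it together: [pitch [[market [winter otter]] [garden chest]]].

[pitch [[market [winter otter]] [garden chest]]]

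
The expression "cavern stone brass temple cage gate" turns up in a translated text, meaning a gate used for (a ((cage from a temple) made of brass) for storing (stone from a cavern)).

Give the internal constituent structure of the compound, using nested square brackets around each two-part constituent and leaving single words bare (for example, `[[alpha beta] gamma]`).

Whole compound: head "gate", modifier "cavern stone brass temple cage".
Within "cavern stone brass temple cage", the head is "cage" (specifically "brass temple cage") and the modifier is "cavern stone".
Within "cavern stone", the head is "stone" and the modifier is "cavern".
Within "brass temple cage", the head is "cage" (specifically "temple cage") and the modifier is "brass".
Within "temple cage", the head is "cage" and the modifier is "temple".
So the structure is [[[cavern stone] [brass [temple cage]]] gate].

[[[cavern stone] [brass [temple cage]]] gate]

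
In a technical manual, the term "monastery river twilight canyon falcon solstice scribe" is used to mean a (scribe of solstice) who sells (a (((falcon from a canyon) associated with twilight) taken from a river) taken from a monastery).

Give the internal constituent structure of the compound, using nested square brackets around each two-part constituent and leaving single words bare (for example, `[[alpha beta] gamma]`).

At the top level: head "scribe" (specifically "solstice scribe"); modifier "monastery river twilight canyon falcon".
"monastery river twilight canyon falcon" → head "falcon" (specifically "river twilight canyon falcon"), modifier "monastery".
"river twilight canyon falcon" → head "falcon" (specifically "twilight canyon falcon"), modifier "river".
"twilight canyon falcon" → head "falcon" (specifically "canyon falcon"), modifier "twilight".
"canyon falcon" → head "falcon", modifier "canyon".
"solstice scribe" → head "scribe", modifier "solstice".
Putting it together: [[monastery [river [twilight [canyon falcon]]]] [solstice scribe]].

[[monastery [river [twilight [canyon falcon]]]] [solstice scribe]]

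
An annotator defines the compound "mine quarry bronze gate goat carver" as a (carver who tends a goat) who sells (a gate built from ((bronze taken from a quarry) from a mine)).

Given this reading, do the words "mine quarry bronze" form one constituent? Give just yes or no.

The paraphrase groups the words so that "mine quarry bronze" is one unit: it corresponds to a single parenthesized sub-phrase.
The full structure is [[[mine [quarry bronze]] gate] [goat carver]], in which [mine quarry bronze] is a constituent.

yes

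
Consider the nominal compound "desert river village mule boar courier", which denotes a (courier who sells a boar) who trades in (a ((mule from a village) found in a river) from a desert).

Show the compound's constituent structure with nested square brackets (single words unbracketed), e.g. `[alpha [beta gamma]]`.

[[desert [river [village mule]]] [boar courier]]

Overall it is a kind of courier (specifically "boar courier"); the modifier is "desert river village mule".
Inside "desert river village mule": head "mule" (specifically "river village mule"), modifier "desert".
Inside "river village mule": head "mule" (specifically "village mule"), modifier "river".
Inside "village mule": head "mule", modifier "village".
Inside "boar courier": head "courier", modifier "boar".
Putting it together: [[desert [river [village mule]]] [boar courier]].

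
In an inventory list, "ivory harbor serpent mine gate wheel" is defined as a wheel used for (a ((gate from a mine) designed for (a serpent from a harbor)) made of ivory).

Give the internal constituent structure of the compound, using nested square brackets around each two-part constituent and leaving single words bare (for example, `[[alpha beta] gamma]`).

At the top level: head "wheel"; modifier "ivory harbor serpent mine gate".
"ivory harbor serpent mine gate" → head "gate" (specifically "harbor serpent mine gate"), modifier "ivory".
"harbor serpent mine gate" → head "gate" (specifically "mine gate"), modifier "harbor serpent".
"harbor serpent" → head "serpent", modifier "harbor".
"mine gate" → head "gate", modifier "mine".
Putting it together: [[ivory [[harbor serpent] [mine gate]]] wheel].

[[ivory [[harbor serpent] [mine gate]]] wheel]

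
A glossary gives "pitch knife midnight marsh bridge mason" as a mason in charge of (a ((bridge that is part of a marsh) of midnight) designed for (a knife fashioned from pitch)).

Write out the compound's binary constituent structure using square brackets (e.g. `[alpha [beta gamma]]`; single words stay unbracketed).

Whole compound: head "mason", modifier "pitch knife midnight marsh bridge".
"pitch knife midnight marsh bridge" → head "bridge" (specifically "midnight marsh bridge"), modifier "pitch knife".
"pitch knife" → head "knife", modifier "pitch".
"midnight marsh bridge" → head "bridge" (specifically "marsh bridge"), modifier "midnight".
"marsh bridge" → head "bridge", modifier "marsh".
Putting it together: [[[pitch knife] [midnight [marsh bridge]]] mason].

[[[pitch knife] [midnight [marsh bridge]]] mason]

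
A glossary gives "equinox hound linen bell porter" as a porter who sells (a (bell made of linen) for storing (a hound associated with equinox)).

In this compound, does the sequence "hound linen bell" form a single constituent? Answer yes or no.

no

The top-level split is [equinox hound linen bell] [porter]; the full structure is [[[equinox hound] [linen bell]] porter].
"hound linen bell" straddles a constituent boundary, so it is not a single unit.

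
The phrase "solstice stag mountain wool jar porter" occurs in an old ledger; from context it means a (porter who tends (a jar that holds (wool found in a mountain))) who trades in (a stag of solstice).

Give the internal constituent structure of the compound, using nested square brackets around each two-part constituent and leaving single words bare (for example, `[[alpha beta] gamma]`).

The outermost head in the paraphrase is "porter" (specifically "mountain wool jar porter"), modified by "solstice stag".
Within "solstice stag", the head is "stag" and the modifier is "solstice".
Within "mountain wool jar porter", the head is "porter" and the modifier is "mountain wool jar".
Within "mountain wool jar", the head is "jar" and the modifier is "mountain wool".
Within "mountain wool", the head is "wool" and the modifier is "mountain".
So the structure is [[solstice stag] [[[mountain wool] jar] porter]].

[[solstice stag] [[[mountain wool] jar] porter]]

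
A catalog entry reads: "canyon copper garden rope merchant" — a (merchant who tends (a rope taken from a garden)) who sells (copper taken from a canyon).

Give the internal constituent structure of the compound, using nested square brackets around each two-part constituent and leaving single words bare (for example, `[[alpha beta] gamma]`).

Whole compound: head "merchant" (specifically "garden rope merchant"), modifier "canyon copper".
"canyon copper" → head "copper", modifier "canyon".
"garden rope merchant" → head "merchant", modifier "garden rope".
"garden rope" → head "rope", modifier "garden".
Assembled: [[canyon copper] [[garden rope] merchant]].

[[canyon copper] [[garden rope] merchant]]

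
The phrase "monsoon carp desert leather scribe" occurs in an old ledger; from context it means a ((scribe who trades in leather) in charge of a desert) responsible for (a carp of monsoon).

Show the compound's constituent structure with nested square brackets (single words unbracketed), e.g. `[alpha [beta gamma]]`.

[[monsoon carp] [desert [leather scribe]]]

Overall it is a kind of scribe (specifically "desert leather scribe"); the modifier is "monsoon carp".
Inside "monsoon carp": head "carp", modifier "monsoon".
Inside "desert leather scribe": head "scribe" (specifically "leather scribe"), modifier "desert".
Inside "leather scribe": head "scribe", modifier "leather".
Putting it together: [[monsoon carp] [desert [leather scribe]]].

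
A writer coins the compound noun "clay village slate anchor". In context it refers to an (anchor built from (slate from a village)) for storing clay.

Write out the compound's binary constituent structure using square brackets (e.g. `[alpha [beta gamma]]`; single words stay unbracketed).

[clay [[village slate] anchor]]

At the top level: head "anchor" (specifically "village slate anchor"); modifier "clay".
Inside "village slate anchor": head "anchor", modifier "village slate".
Inside "village slate": head "slate", modifier "village".
Putting it together: [clay [[village slate] anchor]].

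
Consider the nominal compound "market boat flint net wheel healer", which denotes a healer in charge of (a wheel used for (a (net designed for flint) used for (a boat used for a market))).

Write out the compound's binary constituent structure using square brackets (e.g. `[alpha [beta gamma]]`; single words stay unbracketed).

[[[[market boat] [flint net]] wheel] healer]

Whole compound: head "healer", modifier "market boat flint net wheel".
"market boat flint net wheel" → head "wheel", modifier "market boat flint net".
"market boat flint net" → head "net" (specifically "flint net"), modifier "market boat".
"market boat" → head "boat", modifier "market".
"flint net" → head "net", modifier "flint".
So the structure is [[[[market boat] [flint net]] wheel] healer].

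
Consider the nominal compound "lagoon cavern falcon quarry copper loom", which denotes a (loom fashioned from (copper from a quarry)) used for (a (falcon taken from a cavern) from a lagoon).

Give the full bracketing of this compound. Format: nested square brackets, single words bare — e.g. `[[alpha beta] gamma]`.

[[lagoon [cavern falcon]] [[quarry copper] loom]]

At the top level: head "loom" (specifically "quarry copper loom"); modifier "lagoon cavern falcon".
Within "lagoon cavern falcon", the head is "falcon" (specifically "cavern falcon") and the modifier is "lagoon".
Within "cavern falcon", the head is "falcon" and the modifier is "cavern".
Within "quarry copper loom", the head is "loom" and the modifier is "quarry copper".
Within "quarry copper", the head is "copper" and the modifier is "quarry".
Assembled: [[lagoon [cavern falcon]] [[quarry copper] loom]].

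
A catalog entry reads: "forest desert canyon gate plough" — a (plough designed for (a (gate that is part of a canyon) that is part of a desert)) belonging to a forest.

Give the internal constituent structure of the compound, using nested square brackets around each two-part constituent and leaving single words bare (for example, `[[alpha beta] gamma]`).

[forest [[desert [canyon gate]] plough]]

The outermost head in the paraphrase is "plough" (specifically "desert canyon gate plough"), modified by "forest".
"desert canyon gate plough" → head "plough", modifier "desert canyon gate".
"desert canyon gate" → head "gate" (specifically "canyon gate"), modifier "desert".
"canyon gate" → head "gate", modifier "canyon".
So the structure is [forest [[desert [canyon gate]] plough]].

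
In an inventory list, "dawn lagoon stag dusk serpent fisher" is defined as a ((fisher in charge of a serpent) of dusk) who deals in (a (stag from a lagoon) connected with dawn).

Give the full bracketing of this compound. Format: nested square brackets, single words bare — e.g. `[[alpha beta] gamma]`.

Whole compound: head "fisher" (specifically "dusk serpent fisher"), modifier "dawn lagoon stag".
"dawn lagoon stag" → head "stag" (specifically "lagoon stag"), modifier "dawn".
"lagoon stag" → head "stag", modifier "lagoon".
"dusk serpent fisher" → head "fisher" (specifically "serpent fisher"), modifier "dusk".
"serpent fisher" → head "fisher", modifier "serpent".
So the structure is [[dawn [lagoon stag]] [dusk [serpent fisher]]].

[[dawn [lagoon stag]] [dusk [serpent fisher]]]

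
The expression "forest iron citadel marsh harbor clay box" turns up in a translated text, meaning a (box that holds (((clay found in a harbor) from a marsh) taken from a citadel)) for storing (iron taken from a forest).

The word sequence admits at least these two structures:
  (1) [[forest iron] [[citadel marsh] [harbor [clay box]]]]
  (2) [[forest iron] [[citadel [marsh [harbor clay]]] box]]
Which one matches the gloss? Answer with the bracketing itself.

The paraphrase's head is the "box" part ("citadel marsh harbor clay box"); its modifier is "forest iron".
That top-level split, carried through the inner groups, gives [[forest iron] [[citadel [marsh [harbor clay]]] box]].

[[forest iron] [[citadel [marsh [harbor clay]]] box]]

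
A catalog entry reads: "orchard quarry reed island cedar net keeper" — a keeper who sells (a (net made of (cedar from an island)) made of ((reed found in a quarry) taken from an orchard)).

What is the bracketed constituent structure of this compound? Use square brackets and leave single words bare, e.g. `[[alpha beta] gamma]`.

[[[orchard [quarry reed]] [[island cedar] net]] keeper]

The outermost head in the paraphrase is "keeper", modified by "orchard quarry reed island cedar net".
"orchard quarry reed island cedar net" → head "net" (specifically "island cedar net"), modifier "orchard quarry reed".
"orchard quarry reed" → head "reed" (specifically "quarry reed"), modifier "orchard".
"quarry reed" → head "reed", modifier "quarry".
"island cedar net" → head "net", modifier "island cedar".
"island cedar" → head "cedar", modifier "island".
Assembled: [[[orchard [quarry reed]] [[island cedar] net]] keeper].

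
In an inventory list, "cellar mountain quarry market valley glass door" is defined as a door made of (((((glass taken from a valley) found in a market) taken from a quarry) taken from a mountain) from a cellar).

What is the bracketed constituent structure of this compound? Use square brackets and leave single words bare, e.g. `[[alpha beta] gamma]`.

[[cellar [mountain [quarry [market [valley glass]]]]] door]

At the top level: head "door"; modifier "cellar mountain quarry market valley glass".
Inside "cellar mountain quarry market valley glass": head "glass" (specifically "mountain quarry market valley glass"), modifier "cellar".
Inside "mountain quarry market valley glass": head "glass" (specifically "quarry market valley glass"), modifier "mountain".
Inside "quarry market valley glass": head "glass" (specifically "market valley glass"), modifier "quarry".
Inside "market valley glass": head "glass" (specifically "valley glass"), modifier "market".
Inside "valley glass": head "glass", modifier "valley".
Putting it together: [[cellar [mountain [quarry [market [valley glass]]]]] door].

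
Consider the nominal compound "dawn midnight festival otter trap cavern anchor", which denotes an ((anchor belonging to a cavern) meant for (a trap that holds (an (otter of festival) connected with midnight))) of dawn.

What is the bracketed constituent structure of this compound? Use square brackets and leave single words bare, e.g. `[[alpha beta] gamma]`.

At the top level: head "anchor" (specifically "midnight festival otter trap cavern anchor"); modifier "dawn".
Within "midnight festival otter trap cavern anchor", the head is "anchor" (specifically "cavern anchor") and the modifier is "midnight festival otter trap".
Within "midnight festival otter trap", the head is "trap" and the modifier is "midnight festival otter".
Within "midnight festival otter", the head is "otter" (specifically "festival otter") and the modifier is "midnight".
Within "festival otter", the head is "otter" and the modifier is "festival".
Within "cavern anchor", the head is "anchor" and the modifier is "cavern".
Putting it together: [dawn [[[midnight [festival otter]] trap] [cavern anchor]]].

[dawn [[[midnight [festival otter]] trap] [cavern anchor]]]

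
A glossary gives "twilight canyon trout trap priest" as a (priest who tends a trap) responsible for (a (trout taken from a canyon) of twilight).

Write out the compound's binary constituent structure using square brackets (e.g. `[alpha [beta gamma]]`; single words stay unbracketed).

[[twilight [canyon trout]] [trap priest]]

The outermost head in the paraphrase is "priest" (specifically "trap priest"), modified by "twilight canyon trout".
Inside "twilight canyon trout": head "trout" (specifically "canyon trout"), modifier "twilight".
Inside "canyon trout": head "trout", modifier "canyon".
Inside "trap priest": head "priest", modifier "trap".
So the structure is [[twilight [canyon trout]] [trap priest]].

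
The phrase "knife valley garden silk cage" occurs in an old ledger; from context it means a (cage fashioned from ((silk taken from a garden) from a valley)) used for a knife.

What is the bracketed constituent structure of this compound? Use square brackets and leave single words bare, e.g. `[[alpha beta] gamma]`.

[knife [[valley [garden silk]] cage]]

At the top level: head "cage" (specifically "valley garden silk cage"); modifier "knife".
Inside "valley garden silk cage": head "cage", modifier "valley garden silk".
Inside "valley garden silk": head "silk" (specifically "garden silk"), modifier "valley".
Inside "garden silk": head "silk", modifier "garden".
So the structure is [knife [[valley [garden silk]] cage]].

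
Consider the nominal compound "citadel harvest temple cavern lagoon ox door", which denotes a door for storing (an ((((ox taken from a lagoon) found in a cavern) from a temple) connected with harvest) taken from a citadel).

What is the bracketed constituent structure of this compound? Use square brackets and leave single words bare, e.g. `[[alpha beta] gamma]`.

At the top level: head "door"; modifier "citadel harvest temple cavern lagoon ox".
Inside "citadel harvest temple cavern lagoon ox": head "ox" (specifically "harvest temple cavern lagoon ox"), modifier "citadel".
Inside "harvest temple cavern lagoon ox": head "ox" (specifically "temple cavern lagoon ox"), modifier "harvest".
Inside "temple cavern lagoon ox": head "ox" (specifically "cavern lagoon ox"), modifier "temple".
Inside "cavern lagoon ox": head "ox" (specifically "lagoon ox"), modifier "cavern".
Inside "lagoon ox": head "ox", modifier "lagoon".
Assembled: [[citadel [harvest [temple [cavern [lagoon ox]]]]] door].

[[citadel [harvest [temple [cavern [lagoon ox]]]]] door]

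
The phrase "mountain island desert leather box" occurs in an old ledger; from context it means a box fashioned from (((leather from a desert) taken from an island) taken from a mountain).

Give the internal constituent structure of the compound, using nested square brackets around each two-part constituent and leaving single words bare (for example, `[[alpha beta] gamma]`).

[[mountain [island [desert leather]]] box]

Overall it is a kind of box; the modifier is "mountain island desert leather".
Within "mountain island desert leather", the head is "leather" (specifically "island desert leather") and the modifier is "mountain".
Within "island desert leather", the head is "leather" (specifically "desert leather") and the modifier is "island".
Within "desert leather", the head is "leather" and the modifier is "desert".
Assembled: [[mountain [island [desert leather]]] box].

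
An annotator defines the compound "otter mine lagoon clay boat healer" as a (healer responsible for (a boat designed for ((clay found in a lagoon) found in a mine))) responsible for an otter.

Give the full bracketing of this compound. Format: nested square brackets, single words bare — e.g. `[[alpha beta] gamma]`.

Overall it is a kind of healer (specifically "mine lagoon clay boat healer"); the modifier is "otter".
Within "mine lagoon clay boat healer", the head is "healer" and the modifier is "mine lagoon clay boat".
Within "mine lagoon clay boat", the head is "boat" and the modifier is "mine lagoon clay".
Within "mine lagoon clay", the head is "clay" (specifically "lagoon clay") and the modifier is "mine".
Within "lagoon clay", the head is "clay" and the modifier is "lagoon".
Assembled: [otter [[[mine [lagoon clay]] boat] healer]].

[otter [[[mine [lagoon clay]] boat] healer]]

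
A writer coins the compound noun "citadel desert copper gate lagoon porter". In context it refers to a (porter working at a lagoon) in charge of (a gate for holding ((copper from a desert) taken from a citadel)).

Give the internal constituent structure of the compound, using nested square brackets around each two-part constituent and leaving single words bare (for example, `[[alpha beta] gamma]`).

[[[citadel [desert copper]] gate] [lagoon porter]]

Overall it is a kind of porter (specifically "lagoon porter"); the modifier is "citadel desert copper gate".
"citadel desert copper gate" → head "gate", modifier "citadel desert copper".
"citadel desert copper" → head "copper" (specifically "desert copper"), modifier "citadel".
"desert copper" → head "copper", modifier "desert".
"lagoon porter" → head "porter", modifier "lagoon".
Putting it together: [[[citadel [desert copper]] gate] [lagoon porter]].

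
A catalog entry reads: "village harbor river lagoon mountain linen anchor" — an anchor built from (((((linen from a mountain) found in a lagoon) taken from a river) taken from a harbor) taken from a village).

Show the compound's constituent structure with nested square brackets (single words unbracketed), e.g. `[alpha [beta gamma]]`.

[[village [harbor [river [lagoon [mountain linen]]]]] anchor]

Whole compound: head "anchor", modifier "village harbor river lagoon mountain linen".
Inside "village harbor river lagoon mountain linen": head "linen" (specifically "harbor river lagoon mountain linen"), modifier "village".
Inside "harbor river lagoon mountain linen": head "linen" (specifically "river lagoon mountain linen"), modifier "harbor".
Inside "river lagoon mountain linen": head "linen" (specifically "lagoon mountain linen"), modifier "river".
Inside "lagoon mountain linen": head "linen" (specifically "mountain linen"), modifier "lagoon".
Inside "mountain linen": head "linen", modifier "mountain".
Assembled: [[village [harbor [river [lagoon [mountain linen]]]]] anchor].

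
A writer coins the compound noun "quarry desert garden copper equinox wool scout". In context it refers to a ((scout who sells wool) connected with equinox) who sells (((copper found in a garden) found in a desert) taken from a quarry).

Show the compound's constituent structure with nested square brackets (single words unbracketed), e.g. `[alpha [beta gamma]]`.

[[quarry [desert [garden copper]]] [equinox [wool scout]]]

Whole compound: head "scout" (specifically "equinox wool scout"), modifier "quarry desert garden copper".
Within "quarry desert garden copper", the head is "copper" (specifically "desert garden copper") and the modifier is "quarry".
Within "desert garden copper", the head is "copper" (specifically "garden copper") and the modifier is "desert".
Within "garden copper", the head is "copper" and the modifier is "garden".
Within "equinox wool scout", the head is "scout" (specifically "wool scout") and the modifier is "equinox".
Within "wool scout", the head is "scout" and the modifier is "wool".
Assembled: [[quarry [desert [garden copper]]] [equinox [wool scout]]].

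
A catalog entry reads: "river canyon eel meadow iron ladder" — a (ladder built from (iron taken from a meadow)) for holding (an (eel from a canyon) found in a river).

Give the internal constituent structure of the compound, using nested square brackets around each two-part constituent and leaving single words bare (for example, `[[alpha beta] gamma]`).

[[river [canyon eel]] [[meadow iron] ladder]]

Overall it is a kind of ladder (specifically "meadow iron ladder"); the modifier is "river canyon eel".
Inside "river canyon eel": head "eel" (specifically "canyon eel"), modifier "river".
Inside "canyon eel": head "eel", modifier "canyon".
Inside "meadow iron ladder": head "ladder", modifier "meadow iron".
Inside "meadow iron": head "iron", modifier "meadow".
Assembled: [[river [canyon eel]] [[meadow iron] ladder]].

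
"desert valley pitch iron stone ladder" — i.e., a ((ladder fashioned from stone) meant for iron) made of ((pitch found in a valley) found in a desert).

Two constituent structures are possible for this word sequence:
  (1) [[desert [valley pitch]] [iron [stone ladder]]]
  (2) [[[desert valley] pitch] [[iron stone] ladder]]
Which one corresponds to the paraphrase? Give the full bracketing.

[[desert [valley pitch]] [iron [stone ladder]]]

The paraphrase's head is the "ladder" part ("iron stone ladder"); its modifier is "desert valley pitch".
That top-level split, carried through the inner groups, gives [[desert [valley pitch]] [iron [stone ladder]]].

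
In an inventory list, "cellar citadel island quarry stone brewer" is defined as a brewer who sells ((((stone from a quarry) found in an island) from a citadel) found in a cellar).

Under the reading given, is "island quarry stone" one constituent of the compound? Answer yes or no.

The paraphrase groups the words so that "island quarry stone" is one unit: it corresponds to a single parenthesized sub-phrase.
The full structure is [[cellar [citadel [island [quarry stone]]]] brewer], in which [island quarry stone] is a constituent.

yes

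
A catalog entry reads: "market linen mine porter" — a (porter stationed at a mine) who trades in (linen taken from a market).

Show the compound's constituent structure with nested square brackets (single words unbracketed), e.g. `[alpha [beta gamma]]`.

The outermost head in the paraphrase is "porter" (specifically "mine porter"), modified by "market linen".
Within "market linen", the head is "linen" and the modifier is "market".
Within "mine porter", the head is "porter" and the modifier is "mine".
Assembled: [[market linen] [mine porter]].

[[market linen] [mine porter]]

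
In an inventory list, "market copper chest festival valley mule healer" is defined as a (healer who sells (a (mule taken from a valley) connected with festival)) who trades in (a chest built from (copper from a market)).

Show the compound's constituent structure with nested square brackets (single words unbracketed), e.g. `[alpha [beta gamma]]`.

Whole compound: head "healer" (specifically "festival valley mule healer"), modifier "market copper chest".
Inside "market copper chest": head "chest", modifier "market copper".
Inside "market copper": head "copper", modifier "market".
Inside "festival valley mule healer": head "healer", modifier "festival valley mule".
Inside "festival valley mule": head "mule" (specifically "valley mule"), modifier "festival".
Inside "valley mule": head "mule", modifier "valley".
Assembled: [[[market copper] chest] [[festival [valley mule]] healer]].

[[[market copper] chest] [[festival [valley mule]] healer]]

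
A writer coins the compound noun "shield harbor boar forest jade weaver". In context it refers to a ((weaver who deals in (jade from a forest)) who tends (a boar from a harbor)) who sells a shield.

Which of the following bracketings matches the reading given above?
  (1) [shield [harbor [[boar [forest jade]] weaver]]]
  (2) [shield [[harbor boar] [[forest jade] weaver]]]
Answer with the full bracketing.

[shield [[harbor boar] [[forest jade] weaver]]]

The paraphrase's head is the "weaver" part ("harbor boar forest jade weaver"); its modifier is "shield".
That top-level split, carried through the inner groups, gives [shield [[harbor boar] [[forest jade] weaver]]].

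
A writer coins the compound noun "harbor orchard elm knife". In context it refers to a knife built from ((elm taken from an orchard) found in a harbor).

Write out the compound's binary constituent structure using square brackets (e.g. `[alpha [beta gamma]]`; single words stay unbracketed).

[[harbor [orchard elm]] knife]

The outermost head in the paraphrase is "knife", modified by "harbor orchard elm".
Within "harbor orchard elm", the head is "elm" (specifically "orchard elm") and the modifier is "harbor".
Within "orchard elm", the head is "elm" and the modifier is "orchard".
So the structure is [[harbor [orchard elm]] knife].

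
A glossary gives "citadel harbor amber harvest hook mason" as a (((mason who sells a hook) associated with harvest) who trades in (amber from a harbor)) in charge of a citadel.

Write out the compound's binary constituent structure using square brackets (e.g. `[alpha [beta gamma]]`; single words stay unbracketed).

[citadel [[harbor amber] [harvest [hook mason]]]]

Overall it is a kind of mason (specifically "harbor amber harvest hook mason"); the modifier is "citadel".
"harbor amber harvest hook mason" → head "mason" (specifically "harvest hook mason"), modifier "harbor amber".
"harbor amber" → head "amber", modifier "harbor".
"harvest hook mason" → head "mason" (specifically "hook mason"), modifier "harvest".
"hook mason" → head "mason", modifier "hook".
Assembled: [citadel [[harbor amber] [harvest [hook mason]]]].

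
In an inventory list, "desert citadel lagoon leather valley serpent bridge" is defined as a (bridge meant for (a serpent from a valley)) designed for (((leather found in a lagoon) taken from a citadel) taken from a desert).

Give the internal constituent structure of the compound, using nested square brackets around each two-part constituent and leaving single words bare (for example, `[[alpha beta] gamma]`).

Whole compound: head "bridge" (specifically "valley serpent bridge"), modifier "desert citadel lagoon leather".
Inside "desert citadel lagoon leather": head "leather" (specifically "citadel lagoon leather"), modifier "desert".
Inside "citadel lagoon leather": head "leather" (specifically "lagoon leather"), modifier "citadel".
Inside "lagoon leather": head "leather", modifier "lagoon".
Inside "valley serpent bridge": head "bridge", modifier "valley serpent".
Inside "valley serpent": head "serpent", modifier "valley".
So the structure is [[desert [citadel [lagoon leather]]] [[valley serpent] bridge]].

[[desert [citadel [lagoon leather]]] [[valley serpent] bridge]]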